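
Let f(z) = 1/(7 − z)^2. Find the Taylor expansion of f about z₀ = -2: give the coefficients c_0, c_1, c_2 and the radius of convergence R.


Let w = z − z₀, so z = z₀ + w.
Then 7 − z = 7 − (z₀ + w) = (7 − z₀) − w = 9 − w.
f(z) = 1/(9 − w)^2 = (1/(9)^2) · (1 − w/(9))^{−2}.
By the binomial series (1−u)^{−2} = Σ_{n≥0} C(n+1, 1) u^n for |u|<1, with u = w/(9):
  c_n = C(n+1, 1) / (9)^(n+2).
  c_0 = 1/(9)^2 = 1/81.
  c_1 = 2/(9)^3 = 2/729.
  c_2 = 3/(9)^4 = 1/2187.
The series is valid for |w/d| < 1, i.e. |z − z₀| < |d|.
Radius of convergence: R = |7 − z₀| = |9| = 9 (distance from z₀ to the singularity z = 7).

c_0 = 1/81, c_1 = 2/729, c_2 = 1/2187; R = 9.


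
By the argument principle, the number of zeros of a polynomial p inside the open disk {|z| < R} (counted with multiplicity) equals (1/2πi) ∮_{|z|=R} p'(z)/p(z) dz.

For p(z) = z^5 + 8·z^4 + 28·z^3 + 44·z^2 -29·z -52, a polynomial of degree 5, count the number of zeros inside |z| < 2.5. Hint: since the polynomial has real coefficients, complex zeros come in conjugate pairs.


The zeros of p are: 1, -4, -1, (-2 + 3i), (-2 - 3i).
Their magnitudes are: 1, 4, 1, 3.606, 3.606.
Zeros with |z| < R = 2.5: 1, -1.
Count = 2.
By the argument principle, (1/2πi) ∮_{|z|=R} p'(z)/p(z) dz equals exactly this count.

Number of zeros inside |z| < 2.5: 2.


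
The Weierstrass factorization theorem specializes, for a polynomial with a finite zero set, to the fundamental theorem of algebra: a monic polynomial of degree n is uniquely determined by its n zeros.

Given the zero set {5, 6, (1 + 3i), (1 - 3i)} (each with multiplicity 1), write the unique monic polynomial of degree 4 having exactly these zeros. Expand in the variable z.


The polynomial is p(z) = ∏_{α ∈ S} (z − α), where S = {5, 6, (1 + 3i), (1 - 3i)}.
Expanding the product yields: p(z) = z^4 -13·z^3 + 62·z^2 -170·z + 300.
Note conjugate pairs combine to real quadratics: (z − (1+3i))(z − (1−3i)) = z² − 2z + 10.
The resulting polynomial has degree 4 and real coefficients as required.

p(z) = z^4 -13·z^3 + 62·z^2 -170·z + 300.


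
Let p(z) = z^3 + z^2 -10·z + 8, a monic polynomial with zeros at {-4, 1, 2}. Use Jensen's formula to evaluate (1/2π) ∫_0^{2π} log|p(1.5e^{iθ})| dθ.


Zeros: -4, 1, 2; r = 1.5.
Inside |z| < r: 1. Outside (|z| ≥ r): -4, 2.
p(0) = 8, so log|p(0)| = log(8) = 2.0794.
Apply Jensen: I(r) = log|p(0)| + Σ_k log(r/|z_k|), summed over zeros inside |z| < r.
  log(r/|z_k|) for z_k = 1: log(1.5/1) = 0.4055
  Outside zeros (-4, 2) contribute nothing to the Jensen sum.
Sum over inside zeros: 0.4055.
I(r) = log|p(0)| + (inside sum) = 2.0794 + 0.4055 = 2.4849.
Note: since some zeros are outside |z| ≤ r, the simplified n·log(r) form does NOT apply — only the inside zeros contribute.

I(r) ≈ 2.4849.


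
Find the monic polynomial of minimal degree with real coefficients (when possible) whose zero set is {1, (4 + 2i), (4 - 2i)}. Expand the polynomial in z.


The polynomial is p(z) = ∏_{α ∈ S} (z − α), where S = {1, (4 + 2i), (4 - 2i)}.
Expanding the product yields: p(z) = z^3 -9·z^2 + 28·z -20.
Note conjugate pairs combine to real quadratics: (z − (4+2i))(z − (4−2i)) = z² − 8z + 20.
The resulting polynomial has degree 3 and real coefficients as required.

p(z) = z^3 -9·z^2 + 28·z -20.


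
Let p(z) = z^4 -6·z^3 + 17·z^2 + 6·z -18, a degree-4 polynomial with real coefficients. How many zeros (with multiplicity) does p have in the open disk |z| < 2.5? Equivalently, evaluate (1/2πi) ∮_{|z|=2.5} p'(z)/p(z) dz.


The zeros of p are: (3 + 3i), (3 - 3i), -1, 1.
Their magnitudes are: 4.243, 4.243, 1, 1.
Zeros with |z| < R = 2.5: -1, 1.
Count = 2.
By the argument principle, (1/2πi) ∮_{|z|=R} p'(z)/p(z) dz equals exactly this count.

Number of zeros inside |z| < 2.5: 2.


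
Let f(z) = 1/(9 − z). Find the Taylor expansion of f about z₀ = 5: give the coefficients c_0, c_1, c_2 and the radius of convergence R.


Let w = z − z₀, so z = z₀ + w.
Then 9 − z = 9 − (z₀ + w) = (9 − z₀) − w = 4 − w.
f(z) = 1/(4 − w) = (1/(4)) · 1/(1 − w/(4)) = Σ_{n≥0} w^n / (4)^(n+1).
So c_n = 1/(4)^(n+1):
  c_0 = 1/(4)^1 = 1/4.
  c_1 = 1/(4)^2 = 1/16.
  c_2 = 1/(4)^3 = 1/64.
The series is valid for |w/d| < 1, i.e. |z − z₀| < |d|.
Radius of convergence: R = |9 − z₀| = |4| = 4 (distance from z₀ to the singularity z = 9).

c_0 = 1/4, c_1 = 1/16, c_2 = 1/64; R = 4.


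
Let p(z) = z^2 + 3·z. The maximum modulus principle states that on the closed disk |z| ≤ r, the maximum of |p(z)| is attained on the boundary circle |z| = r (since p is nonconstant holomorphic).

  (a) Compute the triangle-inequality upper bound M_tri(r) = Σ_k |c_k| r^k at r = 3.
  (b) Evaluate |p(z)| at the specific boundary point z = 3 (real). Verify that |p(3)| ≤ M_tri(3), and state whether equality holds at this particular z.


Coefficients: c_0 = 0, c_1 = 3, c_2 = 1. Radius r = 3.
Part (a). Triangle bound: M_tri(r) = Σ_k |c_k| r^k
  = |0|·3^0 + |3|·3^1 + |1|·3^2
  = 0 + 9 + 9 = 18.
This bounds M(r) := max_{|z|=r} |p(z)| from above; equality holds iff all terms c_k z^k can be made to align in phase at a single z on |z|=r.
Part (b). At z = 3 (real, on the circle |z| = r):
  p(3) = (0)·3^0 + (3)·3^1 + (1)·3^2 = 18.
  |p(3)| = 18.
Since all nonzero coefficients share the same sign, |p(3)| = 18 = M_tri(3); the triangle bound is attained at z = 3, so in fact M(r) = 18.

M_tri(3) = 18; |p(3)| = 18; equality at z=3: yes.


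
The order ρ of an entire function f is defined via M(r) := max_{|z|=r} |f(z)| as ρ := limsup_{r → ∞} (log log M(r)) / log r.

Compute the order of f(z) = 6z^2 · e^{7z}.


M(r) = max_{|z|=r} |6|·|z|^2·|e^{7z}| = 6·r^2 · e^{7r^1} (the factors attain their maxima compatibly on |z|=r). Then log M(r) = log 6 + 2·log r + 7r^1, dominated by the last term, so log log M(r) ~ 1·log r. The polynomial factor 6z^2 contributes only a log r term and does not affect the order. ρ = 1.
Therefore ρ = 1.

Order ρ = 1.


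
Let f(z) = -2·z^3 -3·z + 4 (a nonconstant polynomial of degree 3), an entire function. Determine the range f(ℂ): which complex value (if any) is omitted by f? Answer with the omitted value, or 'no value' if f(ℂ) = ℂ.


Little Picard bounds the complement of f(ℂ) to at most one point.
For every w ∈ ℂ, the equation p(z) − w = 0 is a nonconstant polynomial in z and hence has at least one root by the fundamental theorem of algebra. So p is surjective onto ℂ, omitting no value.

Omitted value: no value.


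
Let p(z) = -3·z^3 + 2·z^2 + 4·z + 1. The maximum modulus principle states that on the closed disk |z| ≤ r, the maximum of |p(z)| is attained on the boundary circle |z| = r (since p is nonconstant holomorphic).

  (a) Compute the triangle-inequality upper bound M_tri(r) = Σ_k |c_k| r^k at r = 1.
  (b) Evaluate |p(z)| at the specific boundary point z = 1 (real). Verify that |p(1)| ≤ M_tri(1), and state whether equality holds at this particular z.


Coefficients: c_0 = 1, c_1 = 4, c_2 = 2, c_3 = -3. Radius r = 1.
Part (a). Triangle bound: M_tri(r) = Σ_k |c_k| r^k
  = |1|·1^0 + |4|·1^1 + |2|·1^2 + |-3|·1^3
  = 1 + 4 + 2 + 3 = 10.
This bounds M(r) := max_{|z|=r} |p(z)| from above; equality holds iff all terms c_k z^k can be made to align in phase at a single z on |z|=r.
Part (b). At z = 1 (real, on the circle |z| = r):
  p(1) = (1)·1^0 + (4)·1^1 + (2)·1^2 + (-3)·1^3 = 4.
  |p(1)| = 4.
Check: |p(1)| = 4 ≤ 10 = M_tri(1). ✓ Equality does not hold at z = 1 (the coefficients have mixed signs, so the terms do not all align in phase there).

M_tri(1) = 10; |p(1)| = 4; equality at z=1: no.


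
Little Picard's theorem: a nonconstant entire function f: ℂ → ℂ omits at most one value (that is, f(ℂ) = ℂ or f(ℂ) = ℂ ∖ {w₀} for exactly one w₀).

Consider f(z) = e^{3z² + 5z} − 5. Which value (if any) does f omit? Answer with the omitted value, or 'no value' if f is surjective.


Little Picard bounds the complement of f(ℂ) to at most one point.
The exponent g(z) = 3z² + 5z is a nonconstant polynomial, hence surjective onto ℂ. So e^{g(z)} takes every value in {e^w : w ∈ ℂ} = ℂ ∖ {0}. Adding -5 shifts the range to ℂ ∖ {-5}. f omits exactly -5.

Omitted value: -5.


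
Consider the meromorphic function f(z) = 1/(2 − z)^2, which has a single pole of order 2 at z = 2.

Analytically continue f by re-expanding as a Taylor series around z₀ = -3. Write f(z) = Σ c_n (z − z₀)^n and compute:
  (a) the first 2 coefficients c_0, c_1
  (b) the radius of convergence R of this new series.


Let w = z − z₀, so z = z₀ + w.
Then 2 − z = 2 − (z₀ + w) = (2 − z₀) − w = 5 − w.
f(z) = 1/(5 − w)^2 = (1/(5)^2) · (1 − w/(5))^{−2}.
By the binomial series (1−u)^{−2} = Σ_{n≥0} C(n+1, 1) u^n for |u|<1, with u = w/(5):
  c_n = C(n+1, 1) / (5)^(n+2).
  c_0 = 1/(5)^2 = 1/25.
  c_1 = 2/(5)^3 = 2/125.
The series is valid for |w/d| < 1, i.e. |z − z₀| < |d|.
Radius of convergence: R = |2 − z₀| = |5| = 5 (distance from z₀ to the singularity z = 2).

c_0 = 1/25, c_1 = 2/125; R = 5.


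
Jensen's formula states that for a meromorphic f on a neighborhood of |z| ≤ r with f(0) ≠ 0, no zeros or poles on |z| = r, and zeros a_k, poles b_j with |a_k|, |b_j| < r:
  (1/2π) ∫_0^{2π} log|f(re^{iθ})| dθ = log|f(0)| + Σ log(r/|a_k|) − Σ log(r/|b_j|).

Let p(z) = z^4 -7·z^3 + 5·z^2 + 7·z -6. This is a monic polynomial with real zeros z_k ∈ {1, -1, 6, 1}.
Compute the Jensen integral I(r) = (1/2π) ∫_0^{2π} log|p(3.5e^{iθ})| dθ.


Zeros: -1, 1, 1, 6; r = 3.5.
Inside |z| < r: -1, 1, 1. Outside (|z| ≥ r): 6.
p(0) = -6, so log|p(0)| = log(6) = 1.7918.
Apply Jensen: I(r) = log|p(0)| + Σ_k log(r/|z_k|), summed over zeros inside |z| < r.
  log(r/|z_k|) for z_k = 1: log(3.5/1) = 1.2528
  log(r/|z_k|) for z_k = -1: log(3.5/1) = 1.2528
  log(r/|z_k|) for z_k = 1: log(3.5/1) = 1.2528
  Outside zeros (6) contribute nothing to the Jensen sum.
Sum over inside zeros: 3.7583.
I(r) = log|p(0)| + (inside sum) = 1.7918 + 3.7583 = 5.5500.
Note: since some zeros are outside |z| ≤ r, the simplified n·log(r) form does NOT apply — only the inside zeros contribute.

I(r) ≈ 5.5500.


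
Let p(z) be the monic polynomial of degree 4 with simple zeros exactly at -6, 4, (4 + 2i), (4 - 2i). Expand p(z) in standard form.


The polynomial is p(z) = ∏_{α ∈ S} (z − α), where S = {-6, 4, (4 + 2i), (4 - 2i)}.
Expanding the product yields: p(z) = z^4 -6·z^3 -20·z^2 + 232·z -480.
Note conjugate pairs combine to real quadratics: (z − (4+2i))(z − (4−2i)) = z² − 8z + 20.
The resulting polynomial has degree 4 and real coefficients as required.

p(z) = z^4 -6·z^3 -20·z^2 + 232·z -480.


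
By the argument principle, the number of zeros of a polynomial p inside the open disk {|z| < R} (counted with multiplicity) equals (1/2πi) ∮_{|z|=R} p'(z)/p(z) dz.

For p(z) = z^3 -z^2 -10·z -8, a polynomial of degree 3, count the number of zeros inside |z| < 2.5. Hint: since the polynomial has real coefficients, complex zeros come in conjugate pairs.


The zeros of p are: -2, 4, -1.
Their magnitudes are: 2, 4, 1.
Zeros with |z| < R = 2.5: -2, -1.
Count = 2.
By the argument principle, (1/2πi) ∮_{|z|=R} p'(z)/p(z) dz equals exactly this count.

Number of zeros inside |z| < 2.5: 2.


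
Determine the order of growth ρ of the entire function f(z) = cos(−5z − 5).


cos(w) is a linear combination of e^{iw} and e^{−iw} (or e^w, e^{−w} in the hyperbolic case), so |cos(w)| ≤ e^{|w|}. With w = −5z − 5, |w| ≤ 5|z| + 5 = 5r + 5 on |z| = r, giving M(r) ≤ e^{5r + 5}, so ρ ≤ 1. On a suitable ray (z = it for sin/cos; z = t for sinh/cosh, t real → ∞), |cos(−5z − 5)| grows like e^{5|t|}/2, so ρ ≥ 1. Hence ρ = 1.
Therefore ρ = 1.

Order ρ = 1.


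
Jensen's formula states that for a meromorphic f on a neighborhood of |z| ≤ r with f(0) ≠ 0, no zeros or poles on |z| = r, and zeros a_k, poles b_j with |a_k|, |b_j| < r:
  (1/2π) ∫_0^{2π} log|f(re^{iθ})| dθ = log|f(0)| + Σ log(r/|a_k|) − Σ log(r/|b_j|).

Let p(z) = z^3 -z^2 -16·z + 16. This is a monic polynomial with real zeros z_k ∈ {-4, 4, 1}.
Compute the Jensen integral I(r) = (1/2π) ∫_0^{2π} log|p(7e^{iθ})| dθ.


Zeros: -4, 1, 4; r = 7.
Inside |z| < r: -4, 1, 4. Outside (|z| ≥ r): ∅.
p(0) = 16, so log|p(0)| = log(16) = 2.7726.
Apply Jensen: I(r) = log|p(0)| + Σ_k log(r/|z_k|), summed over zeros inside |z| < r.
  log(r/|z_k|) for z_k = -4: log(7/4) = 0.5596
  log(r/|z_k|) for z_k = 4: log(7/4) = 0.5596
  log(r/|z_k|) for z_k = 1: log(7/1) = 1.9459
Sum over inside zeros: 3.0651.
I(r) = log|p(0)| + (inside sum) = 2.7726 + 3.0651 = 5.8377.
Closed form (all zeros inside, monic): I(r) = n·log(r) = 3·log(7) = 5.8377. ✓

I(r) ≈ 5.8377.


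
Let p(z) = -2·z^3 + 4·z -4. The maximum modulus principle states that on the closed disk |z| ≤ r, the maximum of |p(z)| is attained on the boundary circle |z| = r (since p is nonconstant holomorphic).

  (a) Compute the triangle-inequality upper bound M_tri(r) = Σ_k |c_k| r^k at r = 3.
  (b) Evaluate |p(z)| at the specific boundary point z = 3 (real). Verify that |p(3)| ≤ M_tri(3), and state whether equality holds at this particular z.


Coefficients: c_0 = -4, c_1 = 4, c_2 = 0, c_3 = -2. Radius r = 3.
Part (a). Triangle bound: M_tri(r) = Σ_k |c_k| r^k
  = |-4|·3^0 + |4|·3^1 + |0|·3^2 + |-2|·3^3
  = 4 + 12 + 0 + 54 = 70.
This bounds M(r) := max_{|z|=r} |p(z)| from above; equality holds iff all terms c_k z^k can be made to align in phase at a single z on |z|=r.
Part (b). At z = 3 (real, on the circle |z| = r):
  p(3) = (-4)·3^0 + (4)·3^1 + (0)·3^2 + (-2)·3^3 = -46.
  |p(3)| = 46.
Check: |p(3)| = 46 ≤ 70 = M_tri(3). ✓ Equality does not hold at z = 3 (the coefficients have mixed signs, so the terms do not all align in phase there).

M_tri(3) = 70; |p(3)| = 46; equality at z=3: no.


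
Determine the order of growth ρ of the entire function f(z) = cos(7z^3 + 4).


Write cos(w) = (e^{iw} ± e^{−iw})/(2 or 2i), so |cos(w)| ≤ e^{|w|}. With w = 7z^3 + 4, |w| ≤ 7r^3 + 4 on |z|=r, giving M(r) ≤ e^{7r^3 + 4} and ρ ≤ 3. For the lower bound, choose z on |z|=r with 7z^3 purely imaginary of modulus 7r^3; then |cos(7z^3 + 4)| grows like e^{7r^3}/2, so ρ ≥ 3. Hence ρ = 3.
Therefore ρ = 3.

Order ρ = 3.


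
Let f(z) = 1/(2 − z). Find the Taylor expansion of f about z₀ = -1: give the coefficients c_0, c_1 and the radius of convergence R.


Let w = z − z₀, so z = z₀ + w.
Then 2 − z = 2 − (z₀ + w) = (2 − z₀) − w = 3 − w.
f(z) = 1/(3 − w) = (1/(3)) · 1/(1 − w/(3)) = Σ_{n≥0} w^n / (3)^(n+1).
So c_n = 1/(3)^(n+1):
  c_0 = 1/(3)^1 = 1/3.
  c_1 = 1/(3)^2 = 1/9.
The series is valid for |w/d| < 1, i.e. |z − z₀| < |d|.
Radius of convergence: R = |2 − z₀| = |3| = 3 (distance from z₀ to the singularity z = 2).

c_0 = 1/3, c_1 = 1/9; R = 3.


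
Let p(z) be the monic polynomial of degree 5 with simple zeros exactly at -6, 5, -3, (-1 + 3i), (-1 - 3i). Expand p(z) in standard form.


The polynomial is p(z) = ∏_{α ∈ S} (z − α), where S = {-6, 5, -3, (-1 + 3i), (-1 - 3i)}.
Expanding the product yields: p(z) = z^5 + 6·z^4 -9·z^3 -104·z^2 -450·z -900.
Note conjugate pairs combine to real quadratics: (z − (-1+3i))(z − (-1−3i)) = z² + 2z + 10.
The resulting polynomial has degree 5 and real coefficients as required.

p(z) = z^5 + 6·z^4 -9·z^3 -104·z^2 -450·z -900.


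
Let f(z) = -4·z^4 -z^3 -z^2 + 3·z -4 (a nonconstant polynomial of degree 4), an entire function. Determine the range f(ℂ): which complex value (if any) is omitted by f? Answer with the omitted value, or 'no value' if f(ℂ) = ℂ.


Little Picard bounds the complement of f(ℂ) to at most one point.
For every w ∈ ℂ, the equation p(z) − w = 0 is a nonconstant polynomial in z and hence has at least one root by the fundamental theorem of algebra. So p is surjective onto ℂ, omitting no value.

Omitted value: no value.


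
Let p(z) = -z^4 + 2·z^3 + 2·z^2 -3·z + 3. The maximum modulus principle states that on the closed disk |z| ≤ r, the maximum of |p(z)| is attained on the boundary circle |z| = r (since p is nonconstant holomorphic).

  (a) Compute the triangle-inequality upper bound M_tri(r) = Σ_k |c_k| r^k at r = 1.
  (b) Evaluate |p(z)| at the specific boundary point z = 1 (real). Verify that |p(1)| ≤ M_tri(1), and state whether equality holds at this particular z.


Coefficients: c_0 = 3, c_1 = -3, c_2 = 2, c_3 = 2, c_4 = -1. Radius r = 1.
Part (a). Triangle bound: M_tri(r) = Σ_k |c_k| r^k
  = |3|·1^0 + |-3|·1^1 + |2|·1^2 + |2|·1^3 + |-1|·1^4
  = 3 + 3 + 2 + 2 + 1 = 11.
This bounds M(r) := max_{|z|=r} |p(z)| from above; equality holds iff all terms c_k z^k can be made to align in phase at a single z on |z|=r.
Part (b). At z = 1 (real, on the circle |z| = r):
  p(1) = (3)·1^0 + (-3)·1^1 + (2)·1^2 + (2)·1^3 + (-1)·1^4 = 3.
  |p(1)| = 3.
Check: |p(1)| = 3 ≤ 11 = M_tri(1). ✓ Equality does not hold at z = 1 (the coefficients have mixed signs, so the terms do not all align in phase there).

M_tri(1) = 11; |p(1)| = 3; equality at z=1: no.


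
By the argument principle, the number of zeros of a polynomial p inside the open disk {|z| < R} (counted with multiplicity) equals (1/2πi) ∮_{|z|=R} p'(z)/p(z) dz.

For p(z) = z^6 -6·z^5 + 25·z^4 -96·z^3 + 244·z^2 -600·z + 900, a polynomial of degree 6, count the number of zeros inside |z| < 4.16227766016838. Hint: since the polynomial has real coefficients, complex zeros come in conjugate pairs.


The zeros of p are: 3, 3, (-1 + 3i), (-1 - 3i), (1 + 3i), (1 - 3i).
Their magnitudes are: 3, 3, 3.162, 3.162, 3.162, 3.162.
Zeros with |z| < R = 4.16227766016838: 3, 3, (-1 + 3i), (-1 - 3i), (1 + 3i), (1 - 3i).
Count = 6.
By the argument principle, (1/2πi) ∮_{|z|=R} p'(z)/p(z) dz equals exactly this count.

Number of zeros inside |z| < 4.16227766016838: 6.


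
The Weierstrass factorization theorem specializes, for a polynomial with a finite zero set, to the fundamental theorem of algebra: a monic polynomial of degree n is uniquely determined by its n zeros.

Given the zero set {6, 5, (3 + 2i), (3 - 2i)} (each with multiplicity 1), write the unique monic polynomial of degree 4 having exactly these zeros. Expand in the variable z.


The polynomial is p(z) = ∏_{α ∈ S} (z − α), where S = {6, 5, (3 + 2i), (3 - 2i)}.
Expanding the product yields: p(z) = z^4 -17·z^3 + 109·z^2 -323·z + 390.
Note conjugate pairs combine to real quadratics: (z − (3+2i))(z − (3−2i)) = z² − 6z + 13.
The resulting polynomial has degree 4 and real coefficients as required.

p(z) = z^4 -17·z^3 + 109·z^2 -323·z + 390.


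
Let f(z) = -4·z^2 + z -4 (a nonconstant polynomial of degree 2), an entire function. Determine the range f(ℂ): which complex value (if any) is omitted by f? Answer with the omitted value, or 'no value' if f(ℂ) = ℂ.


Little Picard bounds the complement of f(ℂ) to at most one point.
For every w ∈ ℂ, the equation p(z) − w = 0 is a nonconstant polynomial in z and hence has at least one root by the fundamental theorem of algebra. So p is surjective onto ℂ, omitting no value.

Omitted value: no value.


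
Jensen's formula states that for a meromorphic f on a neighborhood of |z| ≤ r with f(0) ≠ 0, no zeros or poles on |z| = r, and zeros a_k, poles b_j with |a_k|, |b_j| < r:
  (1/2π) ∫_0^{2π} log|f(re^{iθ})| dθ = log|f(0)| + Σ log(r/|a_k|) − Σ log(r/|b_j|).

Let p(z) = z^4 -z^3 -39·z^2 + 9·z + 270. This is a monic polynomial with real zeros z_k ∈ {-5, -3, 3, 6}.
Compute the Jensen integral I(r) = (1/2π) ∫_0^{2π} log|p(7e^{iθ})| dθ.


Zeros: -5, -3, 3, 6; r = 7.
Inside |z| < r: -5, -3, 3, 6. Outside (|z| ≥ r): ∅.
p(0) = 270, so log|p(0)| = log(270) = 5.5984.
Apply Jensen: I(r) = log|p(0)| + Σ_k log(r/|z_k|), summed over zeros inside |z| < r.
  log(r/|z_k|) for z_k = -5: log(7/5) = 0.3365
  log(r/|z_k|) for z_k = -3: log(7/3) = 0.8473
  log(r/|z_k|) for z_k = 3: log(7/3) = 0.8473
  log(r/|z_k|) for z_k = 6: log(7/6) = 0.1542
Sum over inside zeros: 2.1852.
I(r) = log|p(0)| + (inside sum) = 5.5984 + 2.1852 = 7.7836.
Closed form (all zeros inside, monic): I(r) = n·log(r) = 4·log(7) = 7.7836. ✓

I(r) ≈ 7.7836.


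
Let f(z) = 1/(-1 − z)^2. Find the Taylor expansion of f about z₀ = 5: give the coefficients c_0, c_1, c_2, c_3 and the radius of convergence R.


Let w = z − z₀, so z = z₀ + w.
Then -1 − z = -1 − (z₀ + w) = (-1 − z₀) − w = -6 − w.
f(z) = 1/(-6 − w)^2 = (1/(-6)^2) · (1 − w/(-6))^{−2}.
By the binomial series (1−u)^{−2} = Σ_{n≥0} C(n+1, 1) u^n for |u|<1, with u = w/(-6):
  c_n = C(n+1, 1) / (-6)^(n+2).
  c_0 = 1/(-6)^2 = 1/36.
  c_1 = 2/(-6)^3 = -1/108.
  c_2 = 3/(-6)^4 = 1/432.
  c_3 = 4/(-6)^5 = -1/1944.
The series is valid for |w/d| < 1, i.e. |z − z₀| < |d|.
Radius of convergence: R = |-1 − z₀| = |-6| = 6 (distance from z₀ to the singularity z = -1).

c_0 = 1/36, c_1 = -1/108, c_2 = 1/432, c_3 = -1/1944; R = 6.


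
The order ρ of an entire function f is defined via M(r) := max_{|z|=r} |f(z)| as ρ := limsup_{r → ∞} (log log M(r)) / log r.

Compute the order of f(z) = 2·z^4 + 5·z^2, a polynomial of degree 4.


|f(z)| ≤ Σ|c_k|·r^k = O(r^4) as r → ∞. Polynomial growth is O(e^{r^ε}) for every ε > 0 (since r^4/e^{r^ε} → 0), so ρ ≤ ε for all ε > 0, i.e. ρ = 0. Every nonconstant polynomial has order 0.
Therefore ρ = 0.

Order ρ = 0.


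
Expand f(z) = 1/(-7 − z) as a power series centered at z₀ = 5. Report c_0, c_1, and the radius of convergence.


Let w = z − z₀, so z = z₀ + w.
Then -7 − z = -7 − (z₀ + w) = (-7 − z₀) − w = -12 − w.
f(z) = 1/(-12 − w) = (1/(-12)) · 1/(1 − w/(-12)) = Σ_{n≥0} w^n / (-12)^(n+1).
So c_n = 1/(-12)^(n+1):
  c_0 = 1/(-12)^1 = -1/12.
  c_1 = 1/(-12)^2 = 1/144.
The series is valid for |w/d| < 1, i.e. |z − z₀| < |d|.
Radius of convergence: R = |-7 − z₀| = |-12| = 12 (distance from z₀ to the singularity z = -7).

c_0 = -1/12, c_1 = 1/144; R = 12.


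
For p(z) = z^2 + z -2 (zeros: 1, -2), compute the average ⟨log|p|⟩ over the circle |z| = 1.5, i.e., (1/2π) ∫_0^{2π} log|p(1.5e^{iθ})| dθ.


Zeros: -2, 1; r = 1.5.
Inside |z| < r: 1. Outside (|z| ≥ r): -2.
p(0) = -2, so log|p(0)| = log(2) = 0.6931.
Apply Jensen: I(r) = log|p(0)| + Σ_k log(r/|z_k|), summed over zeros inside |z| < r.
  log(r/|z_k|) for z_k = 1: log(1.5/1) = 0.4055
  Outside zeros (-2) contribute nothing to the Jensen sum.
Sum over inside zeros: 0.4055.
I(r) = log|p(0)| + (inside sum) = 0.6931 + 0.4055 = 1.0986.
Note: since some zeros are outside |z| ≤ r, the simplified n·log(r) form does NOT apply — only the inside zeros contribute.

I(r) ≈ 1.0986.


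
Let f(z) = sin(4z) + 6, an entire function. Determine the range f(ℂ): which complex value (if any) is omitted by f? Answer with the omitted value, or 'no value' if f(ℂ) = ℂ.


Little Picard bounds the complement of f(ℂ) to at most one point.
sin is entire and surjective onto ℂ: for every w ∈ ℂ, sin(ζ) = w has a solution ζ ∈ ℂ (e.g., via the complex inverse arcsin). With ζ = 4z this gives z = ζ/(4). Then 1·sin(4z) takes every value in 1·ℂ = ℂ, and adding 6 is a bijection of ℂ. So f is surjective and omits no value. (Note: only on the real line is sin bounded by [−1, 1].)

Omitted value: no value.


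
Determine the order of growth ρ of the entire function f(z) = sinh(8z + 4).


sinh(w) is a linear combination of e^{iw} and e^{−iw} (or e^w, e^{−w} in the hyperbolic case), so |sinh(w)| ≤ e^{|w|}. With w = 8z + 4, |w| ≤ 8|z| + 4 = 8r + 4 on |z| = r, giving M(r) ≤ e^{8r + 4}, so ρ ≤ 1. On a suitable ray (z = it for sin/cos; z = t for sinh/cosh, t real → ∞), |sinh(8z + 4)| grows like e^{8|t|}/2, so ρ ≥ 1. Hence ρ = 1.
Therefore ρ = 1.

Order ρ = 1.


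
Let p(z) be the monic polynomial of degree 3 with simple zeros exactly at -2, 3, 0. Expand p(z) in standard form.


The polynomial is p(z) = ∏_{α ∈ S} (z − α), where S = {-2, 3, 0}.
Expanding the product yields: p(z) = z^3 -z^2 -6·z.
The resulting polynomial has degree 3 and real coefficients as required.

p(z) = z^3 -z^2 -6·z.


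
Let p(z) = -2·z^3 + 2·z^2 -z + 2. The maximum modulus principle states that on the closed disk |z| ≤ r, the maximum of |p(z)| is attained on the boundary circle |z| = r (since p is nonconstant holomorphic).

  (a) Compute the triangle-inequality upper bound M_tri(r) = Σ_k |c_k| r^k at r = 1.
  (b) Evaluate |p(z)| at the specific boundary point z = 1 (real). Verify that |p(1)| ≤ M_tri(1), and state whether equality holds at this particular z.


Coefficients: c_0 = 2, c_1 = -1, c_2 = 2, c_3 = -2. Radius r = 1.
Part (a). Triangle bound: M_tri(r) = Σ_k |c_k| r^k
  = |2|·1^0 + |-1|·1^1 + |2|·1^2 + |-2|·1^3
  = 2 + 1 + 2 + 2 = 7.
This bounds M(r) := max_{|z|=r} |p(z)| from above; equality holds iff all terms c_k z^k can be made to align in phase at a single z on |z|=r.
Part (b). At z = 1 (real, on the circle |z| = r):
  p(1) = (2)·1^0 + (-1)·1^1 + (2)·1^2 + (-2)·1^3 = 1.
  |p(1)| = 1.
Check: |p(1)| = 1 ≤ 7 = M_tri(1). ✓ Equality does not hold at z = 1 (the coefficients have mixed signs, so the terms do not all align in phase there).

M_tri(1) = 7; |p(1)| = 1; equality at z=1: no.


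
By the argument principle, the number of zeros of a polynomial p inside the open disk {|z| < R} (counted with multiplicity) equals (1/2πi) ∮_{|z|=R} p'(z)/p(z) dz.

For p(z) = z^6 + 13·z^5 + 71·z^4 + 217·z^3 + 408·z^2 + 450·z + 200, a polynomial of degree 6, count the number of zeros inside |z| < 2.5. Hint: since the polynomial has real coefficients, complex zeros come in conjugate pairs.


The zeros of p are: (-3 + 1i), (-3 - 1i), -1, -4, (-1 + 2i), (-1 - 2i).
Their magnitudes are: 3.162, 3.162, 1, 4, 2.236, 2.236.
Zeros with |z| < R = 2.5: -1, (-1 + 2i), (-1 - 2i).
Count = 3.
By the argument principle, (1/2πi) ∮_{|z|=R} p'(z)/p(z) dz equals exactly this count.

Number of zeros inside |z| < 2.5: 3.


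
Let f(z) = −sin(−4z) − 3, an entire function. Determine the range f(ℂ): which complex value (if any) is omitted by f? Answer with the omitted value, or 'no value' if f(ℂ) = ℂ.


Little Picard bounds the complement of f(ℂ) to at most one point.
sin is entire and surjective onto ℂ: for every w ∈ ℂ, sin(ζ) = w has a solution ζ ∈ ℂ (e.g., via the complex inverse arcsin). With ζ = −4z this gives z = ζ/(-4). Then -1·sin(−4z) takes every value in -1·ℂ = ℂ, and adding -3 is a bijection of ℂ. So f is surjective and omits no value. (Note: only on the real line is sin bounded by [−1, 1].)

Omitted value: no value.


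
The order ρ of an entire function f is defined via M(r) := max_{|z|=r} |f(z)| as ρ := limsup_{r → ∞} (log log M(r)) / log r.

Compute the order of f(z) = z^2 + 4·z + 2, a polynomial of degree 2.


|f(z)| ≤ Σ|c_k|·r^k = O(r^2) as r → ∞. Polynomial growth is O(e^{r^ε}) for every ε > 0 (since r^2/e^{r^ε} → 0), so ρ ≤ ε for all ε > 0, i.e. ρ = 0. Every nonconstant polynomial has order 0.
Therefore ρ = 0.

Order ρ = 0.


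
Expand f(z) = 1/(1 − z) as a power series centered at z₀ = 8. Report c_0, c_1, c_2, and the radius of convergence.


Let w = z − z₀, so z = z₀ + w.
Then 1 − z = 1 − (z₀ + w) = (1 − z₀) − w = -7 − w.
f(z) = 1/(-7 − w) = (1/(-7)) · 1/(1 − w/(-7)) = Σ_{n≥0} w^n / (-7)^(n+1).
So c_n = 1/(-7)^(n+1):
  c_0 = 1/(-7)^1 = -1/7.
  c_1 = 1/(-7)^2 = 1/49.
  c_2 = 1/(-7)^3 = -1/343.
The series is valid for |w/d| < 1, i.e. |z − z₀| < |d|.
Radius of convergence: R = |1 − z₀| = |-7| = 7 (distance from z₀ to the singularity z = 1).

c_0 = -1/7, c_1 = 1/49, c_2 = -1/343; R = 7.


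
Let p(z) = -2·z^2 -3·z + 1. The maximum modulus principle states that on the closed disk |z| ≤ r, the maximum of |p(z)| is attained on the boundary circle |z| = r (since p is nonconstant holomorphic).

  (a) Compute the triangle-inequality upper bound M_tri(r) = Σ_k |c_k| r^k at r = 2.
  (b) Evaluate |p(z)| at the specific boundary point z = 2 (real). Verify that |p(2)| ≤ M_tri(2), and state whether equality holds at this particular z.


Coefficients: c_0 = 1, c_1 = -3, c_2 = -2. Radius r = 2.
Part (a). Triangle bound: M_tri(r) = Σ_k |c_k| r^k
  = |1|·2^0 + |-3|·2^1 + |-2|·2^2
  = 1 + 6 + 8 = 15.
This bounds M(r) := max_{|z|=r} |p(z)| from above; equality holds iff all terms c_k z^k can be made to align in phase at a single z on |z|=r.
Part (b). At z = 2 (real, on the circle |z| = r):
  p(2) = (1)·2^0 + (-3)·2^1 + (-2)·2^2 = -13.
  |p(2)| = 13.
Check: |p(2)| = 13 ≤ 15 = M_tri(2). ✓ Equality does not hold at z = 2 (the coefficients have mixed signs, so the terms do not all align in phase there).

M_tri(2) = 15; |p(2)| = 13; equality at z=2: no.


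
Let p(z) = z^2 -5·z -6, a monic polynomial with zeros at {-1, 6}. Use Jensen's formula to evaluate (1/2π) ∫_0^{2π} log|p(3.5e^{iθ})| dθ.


Zeros: -1, 6; r = 3.5.
Inside |z| < r: -1. Outside (|z| ≥ r): 6.
p(0) = -6, so log|p(0)| = log(6) = 1.7918.
Apply Jensen: I(r) = log|p(0)| + Σ_k log(r/|z_k|), summed over zeros inside |z| < r.
  log(r/|z_k|) for z_k = -1: log(3.5/1) = 1.2528
  Outside zeros (6) contribute nothing to the Jensen sum.
Sum over inside zeros: 1.2528.
I(r) = log|p(0)| + (inside sum) = 1.7918 + 1.2528 = 3.0445.
Note: since some zeros are outside |z| ≤ r, the simplified n·log(r) form does NOT apply — only the inside zeros contribute.

I(r) ≈ 3.0445.


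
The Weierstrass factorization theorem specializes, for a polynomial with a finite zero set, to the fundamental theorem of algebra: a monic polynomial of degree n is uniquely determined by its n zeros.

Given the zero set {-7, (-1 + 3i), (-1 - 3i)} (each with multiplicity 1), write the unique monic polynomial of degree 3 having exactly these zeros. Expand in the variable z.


The polynomial is p(z) = ∏_{α ∈ S} (z − α), where S = {-7, (-1 + 3i), (-1 - 3i)}.
Expanding the product yields: p(z) = z^3 + 9·z^2 + 24·z + 70.
Note conjugate pairs combine to real quadratics: (z − (-1+3i))(z − (-1−3i)) = z² + 2z + 10.
The resulting polynomial has degree 3 and real coefficients as required.

p(z) = z^3 + 9·z^2 + 24·z + 70.


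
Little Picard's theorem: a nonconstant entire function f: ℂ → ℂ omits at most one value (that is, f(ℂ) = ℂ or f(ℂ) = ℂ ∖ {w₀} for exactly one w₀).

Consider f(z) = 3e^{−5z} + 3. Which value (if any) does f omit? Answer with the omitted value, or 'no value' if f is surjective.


Little Picard bounds the complement of f(ℂ) to at most one point.
e^{−5z} is never zero on ℂ, so 3·e^{−5z} takes every value in ℂ ∖ {0}. Adding 3 shifts the range to ℂ ∖ {3}. Thus f omits exactly the value 3.

Omitted value: 3.


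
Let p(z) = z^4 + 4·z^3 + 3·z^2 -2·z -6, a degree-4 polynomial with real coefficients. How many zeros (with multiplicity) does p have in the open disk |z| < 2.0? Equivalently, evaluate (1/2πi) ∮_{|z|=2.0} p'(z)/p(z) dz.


The zeros of p are: (-1 + 1i), (-1 - 1i), 1, -3.
Their magnitudes are: 1.414, 1.414, 1, 3.
Zeros with |z| < R = 2.0: (-1 + 1i), (-1 - 1i), 1.
Count = 3.
By the argument principle, (1/2πi) ∮_{|z|=R} p'(z)/p(z) dz equals exactly this count.

Number of zeros inside |z| < 2.0: 3.


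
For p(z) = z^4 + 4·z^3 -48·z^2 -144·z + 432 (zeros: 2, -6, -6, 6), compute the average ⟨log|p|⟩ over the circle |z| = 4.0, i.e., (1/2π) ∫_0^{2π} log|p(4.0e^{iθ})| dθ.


Zeros: -6, -6, 2, 6; r = 4.0.
Inside |z| < r: 2. Outside (|z| ≥ r): -6, -6, 6.
p(0) = 432, so log|p(0)| = log(432) = 6.0684.
Apply Jensen: I(r) = log|p(0)| + Σ_k log(r/|z_k|), summed over zeros inside |z| < r.
  log(r/|z_k|) for z_k = 2: log(4.0/2) = 0.6931
  Outside zeros (-6, -6, 6) contribute nothing to the Jensen sum.
Sum over inside zeros: 0.6931.
I(r) = log|p(0)| + (inside sum) = 6.0684 + 0.6931 = 6.7616.
Note: since some zeros are outside |z| ≤ r, the simplified n·log(r) form does NOT apply — only the inside zeros contribute.

I(r) ≈ 6.7616.


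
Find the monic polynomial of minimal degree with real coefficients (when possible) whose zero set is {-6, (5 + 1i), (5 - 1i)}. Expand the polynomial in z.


The polynomial is p(z) = ∏_{α ∈ S} (z − α), where S = {-6, (5 + 1i), (5 - 1i)}.
Expanding the product yields: p(z) = z^3 -4·z^2 -34·z + 156.
Note conjugate pairs combine to real quadratics: (z − (5+1i))(z − (5−1i)) = z² − 10z + 26.
The resulting polynomial has degree 3 and real coefficients as required.

p(z) = z^3 -4·z^2 -34·z + 156.


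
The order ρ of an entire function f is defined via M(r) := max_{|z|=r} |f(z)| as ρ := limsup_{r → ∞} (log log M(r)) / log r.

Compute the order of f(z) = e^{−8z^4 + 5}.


|e^{−8z^4 + 5}| = e^{Re(-8·z^4) + 5} ≤ e^{8|z|^4 + 5} = e^{8r^4 + 5} on |z| = r, so ρ ≤ 4. Choosing z on |z|=r so that -8·z^4 is real positive (always possible by picking arg z appropriately) gives |f(z)| = e^{8r^4 + 5}, matching the bound. The additive constant 5 does not affect log log M(r) ~ 4·log r. Hence ρ = 4.
Therefore ρ = 4.

Order ρ = 4.


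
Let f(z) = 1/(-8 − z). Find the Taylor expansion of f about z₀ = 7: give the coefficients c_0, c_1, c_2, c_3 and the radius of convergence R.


Let w = z − z₀, so z = z₀ + w.
Then -8 − z = -8 − (z₀ + w) = (-8 − z₀) − w = -15 − w.
f(z) = 1/(-15 − w) = (1/(-15)) · 1/(1 − w/(-15)) = Σ_{n≥0} w^n / (-15)^(n+1).
So c_n = 1/(-15)^(n+1):
  c_0 = 1/(-15)^1 = -1/15.
  c_1 = 1/(-15)^2 = 1/225.
  c_2 = 1/(-15)^3 = -1/3375.
  c_3 = 1/(-15)^4 = 1/50625.
The series is valid for |w/d| < 1, i.e. |z − z₀| < |d|.
Radius of convergence: R = |-8 − z₀| = |-15| = 15 (distance from z₀ to the singularity z = -8).

c_0 = -1/15, c_1 = 1/225, c_2 = -1/3375, c_3 = 1/50625; R = 15.


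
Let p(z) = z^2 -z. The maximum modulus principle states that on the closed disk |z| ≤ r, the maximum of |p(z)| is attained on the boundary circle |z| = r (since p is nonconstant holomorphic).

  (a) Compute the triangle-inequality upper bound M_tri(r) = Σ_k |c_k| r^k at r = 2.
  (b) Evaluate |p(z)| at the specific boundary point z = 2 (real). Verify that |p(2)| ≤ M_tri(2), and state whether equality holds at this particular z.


Coefficients: c_0 = 0, c_1 = -1, c_2 = 1. Radius r = 2.
Part (a). Triangle bound: M_tri(r) = Σ_k |c_k| r^k
  = |0|·2^0 + |-1|·2^1 + |1|·2^2
  = 0 + 2 + 4 = 6.
This bounds M(r) := max_{|z|=r} |p(z)| from above; equality holds iff all terms c_k z^k can be made to align in phase at a single z on |z|=r.
Part (b). At z = 2 (real, on the circle |z| = r):
  p(2) = (0)·2^0 + (-1)·2^1 + (1)·2^2 = 2.
  |p(2)| = 2.
Check: |p(2)| = 2 ≤ 6 = M_tri(2). ✓ Equality does not hold at z = 2 (the coefficients have mixed signs, so the terms do not all align in phase there).

M_tri(2) = 6; |p(2)| = 2; equality at z=2: no.


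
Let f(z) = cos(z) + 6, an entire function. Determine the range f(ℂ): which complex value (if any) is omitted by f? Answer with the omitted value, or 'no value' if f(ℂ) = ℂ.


Little Picard bounds the complement of f(ℂ) to at most one point.
cos is entire and surjective onto ℂ: for every w ∈ ℂ, cos(ζ) = w has a solution ζ ∈ ℂ (e.g., via the complex inverse arccos). With ζ = z this gives z = ζ/(1). Then 1·cos(z) takes every value in 1·ℂ = ℂ, and adding 6 is a bijection of ℂ. So f is surjective and omits no value. (Note: only on the real line is cos bounded by [−1, 1].)

Omitted value: no value.


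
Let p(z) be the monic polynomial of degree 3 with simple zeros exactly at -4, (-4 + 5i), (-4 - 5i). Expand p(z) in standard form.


The polynomial is p(z) = ∏_{α ∈ S} (z − α), where S = {-4, (-4 + 5i), (-4 - 5i)}.
Expanding the product yields: p(z) = z^3 + 12·z^2 + 73·z + 164.
Note conjugate pairs combine to real quadratics: (z − (-4+5i))(z − (-4−5i)) = z² + 8z + 41.
The resulting polynomial has degree 3 and real coefficients as required.

p(z) = z^3 + 12·z^2 + 73·z + 164.


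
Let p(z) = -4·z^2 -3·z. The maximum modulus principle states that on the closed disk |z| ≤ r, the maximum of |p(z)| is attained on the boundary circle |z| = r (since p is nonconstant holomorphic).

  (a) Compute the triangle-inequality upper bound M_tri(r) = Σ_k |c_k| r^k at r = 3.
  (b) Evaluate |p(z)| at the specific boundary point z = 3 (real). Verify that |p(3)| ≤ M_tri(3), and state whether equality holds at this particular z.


Coefficients: c_0 = 0, c_1 = -3, c_2 = -4. Radius r = 3.
Part (a). Triangle bound: M_tri(r) = Σ_k |c_k| r^k
  = |0|·3^0 + |-3|·3^1 + |-4|·3^2
  = 0 + 9 + 36 = 45.
This bounds M(r) := max_{|z|=r} |p(z)| from above; equality holds iff all terms c_k z^k can be made to align in phase at a single z on |z|=r.
Part (b). At z = 3 (real, on the circle |z| = r):
  p(3) = (0)·3^0 + (-3)·3^1 + (-4)·3^2 = -45.
  |p(3)| = 45.
Since all nonzero coefficients share the same sign, |p(3)| = 45 = M_tri(3); the triangle bound is attained at z = 3, so in fact M(r) = 45.

M_tri(3) = 45; |p(3)| = 45; equality at z=3: yes.


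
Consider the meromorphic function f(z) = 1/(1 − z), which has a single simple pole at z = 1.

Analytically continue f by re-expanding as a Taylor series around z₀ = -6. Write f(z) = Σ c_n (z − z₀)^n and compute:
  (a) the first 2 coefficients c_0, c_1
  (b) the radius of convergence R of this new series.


Let w = z − z₀, so z = z₀ + w.
Then 1 − z = 1 − (z₀ + w) = (1 − z₀) − w = 7 − w.
f(z) = 1/(7 − w) = (1/(7)) · 1/(1 − w/(7)) = Σ_{n≥0} w^n / (7)^(n+1).
So c_n = 1/(7)^(n+1):
  c_0 = 1/(7)^1 = 1/7.
  c_1 = 1/(7)^2 = 1/49.
The series is valid for |w/d| < 1, i.e. |z − z₀| < |d|.
Radius of convergence: R = |1 − z₀| = |7| = 7 (distance from z₀ to the singularity z = 1).

c_0 = 1/7, c_1 = 1/49; R = 7.


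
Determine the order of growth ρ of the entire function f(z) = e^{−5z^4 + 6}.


|e^{−5z^4 + 6}| = e^{Re(-5·z^4) + 6} ≤ e^{5|z|^4 + 6} = e^{5r^4 + 6} on |z| = r, so ρ ≤ 4. Choosing z on |z|=r so that -5·z^4 is real positive (always possible by picking arg z appropriately) gives |f(z)| = e^{5r^4 + 6}, matching the bound. The additive constant 6 does not affect log log M(r) ~ 4·log r. Hence ρ = 4.
Therefore ρ = 4.

Order ρ = 4.


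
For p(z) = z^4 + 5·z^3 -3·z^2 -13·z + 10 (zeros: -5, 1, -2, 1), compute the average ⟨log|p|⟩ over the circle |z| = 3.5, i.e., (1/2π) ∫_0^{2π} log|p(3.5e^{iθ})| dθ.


Zeros: -5, -2, 1, 1; r = 3.5.
Inside |z| < r: -2, 1, 1. Outside (|z| ≥ r): -5.
p(0) = 10, so log|p(0)| = log(10) = 2.3026.
Apply Jensen: I(r) = log|p(0)| + Σ_k log(r/|z_k|), summed over zeros inside |z| < r.
  log(r/|z_k|) for z_k = 1: log(3.5/1) = 1.2528
  log(r/|z_k|) for z_k = -2: log(3.5/2) = 0.5596
  log(r/|z_k|) for z_k = 1: log(3.5/1) = 1.2528
  Outside zeros (-5) contribute nothing to the Jensen sum.
Sum over inside zeros: 3.0651.
I(r) = log|p(0)| + (inside sum) = 2.3026 + 3.0651 = 5.3677.
Note: since some zeros are outside |z| ≤ r, the simplified n·log(r) form does NOT apply — only the inside zeros contribute.

I(r) ≈ 5.3677.


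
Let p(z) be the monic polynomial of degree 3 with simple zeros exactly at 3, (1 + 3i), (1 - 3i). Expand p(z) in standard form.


The polynomial is p(z) = ∏_{α ∈ S} (z − α), where S = {3, (1 + 3i), (1 - 3i)}.
Expanding the product yields: p(z) = z^3 -5·z^2 + 16·z -30.
Note conjugate pairs combine to real quadratics: (z − (1+3i))(z − (1−3i)) = z² − 2z + 10.
The resulting polynomial has degree 3 and real coefficients as required.

p(z) = z^3 -5·z^2 + 16·z -30.


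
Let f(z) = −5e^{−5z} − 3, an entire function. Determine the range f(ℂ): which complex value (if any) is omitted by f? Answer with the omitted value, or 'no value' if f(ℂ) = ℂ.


Little Picard bounds the complement of f(ℂ) to at most one point.
e^{−5z} is never zero on ℂ, so -5·e^{−5z} takes every value in ℂ ∖ {0}. Adding -3 shifts the range to ℂ ∖ {-3}. Thus f omits exactly the value -3.

Omitted value: -3.
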